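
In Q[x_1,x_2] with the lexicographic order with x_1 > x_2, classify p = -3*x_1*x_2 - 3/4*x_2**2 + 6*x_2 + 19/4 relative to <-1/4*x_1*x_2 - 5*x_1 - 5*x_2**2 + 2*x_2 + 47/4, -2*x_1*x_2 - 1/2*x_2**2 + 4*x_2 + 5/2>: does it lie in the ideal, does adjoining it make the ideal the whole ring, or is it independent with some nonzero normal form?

Adjoining -3*x_1*x_2 - 3/4*x_2**2 + 6*x_2 + 19/4 makes the ideal the whole ring: the system is inconsistent.

First compute the reduced Gröbner basis of I by Buchberger's algorithm.
f_1 = -1/4*x_1*x_2 - 5*x_1 - 5*x_2**2 + 2*x_2 + 47/4, LT = x_1*x_2.
f_2 = -2*x_1*x_2 - 1/2*x_2**2 + 4*x_2 + 5/2, LT = x_1*x_2.

S(f_1,f_2): lcm = x_1*x_2. S = 20*x_1 + 79/4*x_2**2 - 6*x_2 - 183/4.
  reduce S modulo (f_1, f_2):
  remainder 20*x_1 + 79/4*x_2**2 - 6*x_2 - 183/4 ≠ 0; add h_3 = 20*x_1 + 79/4*x_2**2 - 6*x_2 - 183/4 to the basis.

S(f_1,h_3): lcm = x_1*x_2. S = 20*x_1 - 79/80*x_2**3 + 203/10*x_2**2 - 457/80*x_2 - 47.
  reduce S modulo (f_1, f_2, h_3):
  remainder -79/80*x_2**3 + 11/20*x_2**2 + 23/80*x_2 - 5/4 ≠ 0; add h_4 = -79/80*x_2**3 + 11/20*x_2**2 + 23/80*x_2 - 5/4 to the basis.

The other S-polynomials (S(f_2,h_3), S(f_1,h_4), S(f_2,h_4), S(h_3,h_4)) all reduce to 0 modulo the current basis, so we have a Gröbner basis.
Inter-reduce: drop elements whose leading term is divisible by another's, tail-reduce, and make monic.
Reduced Gröbner basis: {x_1 + 79/80*x_2**2 - 3/10*x_2 - 183/80, x_2**3 - 44/79*x_2**2 - 23/79*x_2 + 100/79}.
Label its elements g_1 = x_1 + 79/80*x_2**2 - 3/10*x_2 - 183/80, g_2 = x_2**3 - 44/79*x_2**2 - 23/79*x_2 + 100/79.

Reduce p = -3*x_1*x_2 - 3/4*x_2**2 + 6*x_2 + 19/4 modulo G:
  leading term x_1*x_2: subtract (-3*x_2)·g_1 from -3*x_1*x_2 - 3/4*x_2**2 + 6*x_2 + 19/4 → 237/80*x_2**3 - 33/20*x_2**2 - 69/80*x_2 + 19/4
  leading term x_2**3: subtract (237/80)·g_2 from 237/80*x_2**3 - 33/20*x_2**2 - 69/80*x_2 + 19/4 → 1
  leading term 1: no divisor's leading term divides it; move 1 to the remainder.
  normal form = 1.
The normal form is nonzero, so p ∉ I. Since p minus its normal form lies in I, I + (p) = I + (r) where r = 1; decide whether this ideal is the whole ring.
Here r = 1 is a nonzero constant, hence a unit: 1 ∈ I + (p), the Gröbner basis of I + (p) is {1}, and the enlarged system has no common solution — adjoining p is inconsistent.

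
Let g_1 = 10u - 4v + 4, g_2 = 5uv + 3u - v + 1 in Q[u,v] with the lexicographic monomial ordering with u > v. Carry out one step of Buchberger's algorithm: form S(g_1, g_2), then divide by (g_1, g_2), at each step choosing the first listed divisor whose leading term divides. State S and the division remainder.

lcm(LM(g_1), LM(g_2)) = uv.
S = (lcm/LT(g_1))·g_1 − (lcm/LT(g_2))·g_2 = -\tfrac{3}{5}u - \tfrac{2}{5}v^{2} + \tfrac{3}{5}v - \tfrac{1}{5}.
Reduce S modulo (g_1, g_2) in that order:
  leading term u: subtract (-\tfrac{3}{50})·g_1 from -\tfrac{3}{5}u - \tfrac{2}{5}v^{2} + \tfrac{3}{5}v - \tfrac{1}{5} → -\tfrac{2}{5}v^{2} + \tfrac{9}{25}v + \tfrac{1}{25}
  leading term v^{2}: no divisor's leading term divides it; move -\tfrac{2}{5}v^{2} to the remainder.
  leading term v: no divisor's leading term divides it; move \tfrac{9}{25}v to the remainder.
  leading term 1: no divisor's leading term divides it; move \tfrac{1}{25} to the remainder.
The remainder -\tfrac{2}{5}v^{2} + \tfrac{9}{25}v + \tfrac{1}{25} is nonzero, so it would be added as the next basis element.

S(g_1, g_2) = -\tfrac{3}{5}u - \tfrac{2}{5}v^{2} + \tfrac{3}{5}v - \tfrac{1}{5}; remainder on division = -\tfrac{2}{5}v^{2} + \tfrac{9}{25}v + \tfrac{1}{25}.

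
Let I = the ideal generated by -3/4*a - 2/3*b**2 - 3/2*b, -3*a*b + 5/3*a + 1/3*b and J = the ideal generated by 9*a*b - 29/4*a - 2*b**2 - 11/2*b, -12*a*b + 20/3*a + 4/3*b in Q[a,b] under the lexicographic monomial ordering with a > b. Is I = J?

Two ideals are equal iff their reduced Gröbner bases coincide (the reduced basis is unique for a fixed ordering).
Buchberger on the first generating set:
f_1 = -3/4*a - 2/3*b**2 - 3/2*b, LT = a.
f_2 = -3*a*b + 5/3*a + 1/3*b, LT = a*b.

S(f_1,f_2): lcm = a*b. S = 5/9*a + 8/9*b**3 + 2*b**2 + 1/9*b.
  leading term a: subtract (-20/27)·f_1 from 5/9*a + 8/9*b**3 + 2*b**2 + 1/9*b → 8/9*b**3 + 122/81*b**2 - b
  leading term b**3: no divisor's leading term divides it; move 8/9*b**3 to the remainder.
  leading term b**2: no divisor's leading term divides it; move 122/81*b**2 to the remainder.
  leading term b: no divisor's leading term divides it; move -b to the remainder.
  remainder 8/9*b**3 + 122/81*b**2 - b ≠ 0; add g_3 = 8/9*b**3 + 122/81*b**2 - b to the basis.

The other S-polynomials (S(f_1,g_3), S(f_2,g_3)) all reduce to 0 modulo the current basis, so we have a Gröbner basis.
Inter-reduce: drop elements whose leading term is divisible by another's, tail-reduce, and make monic.
Reduced Gröbner basis: {a + 8/9*b**2 + 2*b, b**3 + 61/36*b**2 - 9/8*b}.

Buchberger on the second generating set:
h_1 = 9*a*b - 29/4*a - 2*b**2 - 11/2*b, LT = a*b.
h_2 = -12*a*b + 20/3*a + 4/3*b, LT = a*b.

S(h_1,h_2): lcm = a*b. S = -1/4*a - 2/9*b**2 - 1/2*b.
  leading term a: no divisor's leading term divides it; move -1/4*a to the remainder.
  leading term b**2: no divisor's leading term divides it; move -2/9*b**2 to the remainder.
  leading term b: no divisor's leading term divides it; move -1/2*b to the remainder.
  remainder -1/4*a - 2/9*b**2 - 1/2*b ≠ 0; add k_3 = -1/4*a - 2/9*b**2 - 1/2*b to the basis.

S(h_1,k_3): lcm = a*b. S = -29/36*a - 8/9*b**3 - 20/9*b**2 - 11/18*b.
  leading term a: subtract (29/9)·k_3 from -29/36*a - 8/9*b**3 - 20/9*b**2 - 11/18*b → -8/9*b**3 - 122/81*b**2 + b
  leading term b**3: no divisor's leading term divides it; move -8/9*b**3 to the remainder.
  leading term b**2: no divisor's leading term divides it; move -122/81*b**2 to the remainder.
  leading term b: no divisor's leading term divides it; move b to the remainder.
  remainder -8/9*b**3 - 122/81*b**2 + b ≠ 0; add k_4 = -8/9*b**3 - 122/81*b**2 + b to the basis.

The other S-polynomials (S(h_2,k_3), S(h_1,k_4), S(h_2,k_4), S(k_3,k_4)) all reduce to 0 modulo the current basis, so we have a Gröbner basis.
Inter-reduce: drop elements whose leading term is divisible by another's, tail-reduce, and make monic.
Reduced Gröbner basis: {a + 8/9*b**2 + 2*b, b**3 + 61/36*b**2 - 9/8*b}.

These coincide, so the ideals are equal.

Yes, the ideals are equal.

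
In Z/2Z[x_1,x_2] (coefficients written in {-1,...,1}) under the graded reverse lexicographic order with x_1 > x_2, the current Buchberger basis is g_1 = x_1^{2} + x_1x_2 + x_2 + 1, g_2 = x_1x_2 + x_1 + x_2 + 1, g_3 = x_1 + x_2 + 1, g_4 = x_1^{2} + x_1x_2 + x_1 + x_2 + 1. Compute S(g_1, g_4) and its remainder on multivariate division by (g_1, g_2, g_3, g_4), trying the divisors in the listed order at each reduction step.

lcm(LM(g_1), LM(g_4)) = x_1^{2}.
S = (lcm/LT(g_1))·g_1 − (lcm/LT(g_4))·g_4 = x_1.
Reduce S modulo (g_1, g_2, g_3, g_4) in that order:
  leading term x_1: subtract (1)·g_3 from x_1 → x_2 + 1
  leading term x_2: no divisor's leading term divides it; move x_2 to the remainder.
  leading term 1: no divisor's leading term divides it; move 1 to the remainder.
The remainder x_2 + 1 is nonzero, so it would be added as the next basis element.
An S-polynomial is built so that the two leading terms cancel; whether anything survives reduction is exactly the Gröbner-basis criterion.

S(g_1, g_4) = x_1; remainder on division = x_2 + 1.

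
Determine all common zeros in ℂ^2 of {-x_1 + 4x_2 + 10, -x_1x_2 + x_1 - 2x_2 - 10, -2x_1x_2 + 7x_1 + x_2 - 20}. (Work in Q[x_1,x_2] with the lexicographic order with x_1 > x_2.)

Compute a lex Gröbner basis by Buchberger's algorithm.
f_1 = -x_1 + 4x_2 + 10, LT = x_1.
f_2 = -x_1x_2 + x_1 - 2x_2 - 10, LT = x_1x_2.
f_3 = -2x_1x_2 + 7x_1 + x_2 - 20, LT = x_1x_2.

S(f_1,f_2): lcm = x_1x_2. S = x_1 - 4x_2^{2} - 12x_2 - 10.
  leading term x_1: subtract (-1)·f_1 from x_1 - 4x_2^{2} - 12x_2 - 10 → -4x_2^{2} - 8x_2
  leading term x_2^{2}: no divisor's leading term divides it; move -4x_2^{2} to the remainder.
  leading term x_2: no divisor's leading term divides it; move -8x_2 to the remainder.
  remainder -4x_2^{2} - 8x_2 ≠ 0; add h_4 = -4x_2^{2} - 8x_2 to the basis.

S(f_1,f_3): lcm = x_1x_2. S = \tfrac{7}{2}x_1 - 4x_2^{2} - \tfrac{19}{2}x_2 - 10.
  leading term x_1: subtract (-\tfrac{7}{2})·f_1 from \tfrac{7}{2}x_1 - 4x_2^{2} - \tfrac{19}{2}x_2 - 10 → -4x_2^{2} + \tfrac{9}{2}x_2 + 25
  leading term x_2^{2}: subtract (1)·h_4 from -4x_2^{2} + \tfrac{9}{2}x_2 + 25 → \tfrac{25}{2}x_2 + 25
  leading term x_2: no divisor's leading term divides it; move \tfrac{25}{2}x_2 to the remainder.
  leading term 1: no divisor's leading term divides it; move 25 to the remainder.
  remainder \tfrac{25}{2}x_2 + 25 ≠ 0; add h_5 = \tfrac{25}{2}x_2 + 25 to the basis.

The other S-polynomials (S(f_2,f_3), S(f_1,h_4), S(f_2,h_4), S(f_3,h_4), S(f_1,h_5), S(f_2,h_5), S(f_3,h_5), S(h_4,h_5)) all reduce to 0 modulo the current basis, so we have a Gröbner basis.
Inter-reduce: drop elements whose leading term is divisible by another's, tail-reduce, and make monic.
Reduced Gröbner basis: {x_1 - 2, x_2 + 2}.

Elimination: the polynomial x_2 + 2 lies in the elimination ideal for x_2, so x_2 ∈ {-2}. For each such x_2, the remaining basis elements (now univariate) give the rest of the solution.
  x_2 = -2: the earlier basis element becomes x_1 - 2 = 0, giving x_1 = 2 — point (2, -2).
Each listed point satisfies every original equation (direct substitution).

{(2, -2)}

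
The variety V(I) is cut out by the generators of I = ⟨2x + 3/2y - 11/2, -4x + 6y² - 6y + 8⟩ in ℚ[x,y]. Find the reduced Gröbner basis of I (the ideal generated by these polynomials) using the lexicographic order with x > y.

f_1 = 2x + 3/2y - 11/2, LT = x.
f_2 = -4x + 6y² - 6y + 8, LT = x.

S(f_1,f_2): lcm = x. S = 3/2y² - ¾y - ¾.
  leading term y²: no divisor's leading term divides it; move 3/2y² to the remainder.
  leading term y: no divisor's leading term divides it; move -¾y to the remainder.
  leading term 1: no divisor's leading term divides it; move -¾ to the remainder.
  remainder 3/2y² - ¾y - ¾ ≠ 0; add g_3 = 3/2y² - ¾y - ¾ to the basis.

The other S-polynomials (S(f_1,g_3), S(f_2,g_3)) all reduce to 0 modulo the current basis, so we have a Gröbner basis.
Inter-reduce: drop elements whose leading term is divisible by another's, tail-reduce, and make monic.

G = {x + ¾y - 11/4, y² - ½y - ½}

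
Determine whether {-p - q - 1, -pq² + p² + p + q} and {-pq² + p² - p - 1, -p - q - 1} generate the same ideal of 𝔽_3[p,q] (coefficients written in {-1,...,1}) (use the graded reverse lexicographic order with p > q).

For a fixed monomial order, each ideal has a unique reduced Gröbner basis; comparing bases decides equality.
Buchberger on the first generating set:
f_1 = -p - q - 1, LT = p.
f_2 = -pq² + p² + p + q, LT = pq².

S(f_1,f_2): lcm = pq². S = q³ + p² + q² + p + q.
  reduce S modulo (f_1, f_2):
  remainder q³ - q² - q ≠ 0; add g_3 = q³ - q² - q to the basis.

The other S-polynomials (S(f_1,g_3), S(f_2,g_3)) all reduce to 0 modulo the current basis, so we have a Gröbner basis.
Inter-reduce: drop elements whose leading term is divisible by another's, tail-reduce, and make monic.
Reduced Gröbner basis: {q³ - q² - q, p + q + 1}.

Buchberger on the second generating set:
h_1 = -pq² + p² - p - 1, LT = pq².
h_2 = -p - q - 1, LT = p.

S(h_1,h_2): lcm = pq². S = -q³ - p² - q² + p + 1.
  reduce S modulo (h_1, h_2):
  remainder -q³ + q² - 1 ≠ 0; add k_3 = -q³ + q² - 1 to the basis.

The other S-polynomials (S(h_1,k_3), S(h_2,k_3)) all reduce to 0 modulo the current basis, so we have a Gröbner basis.
Inter-reduce: drop elements whose leading term is divisible by another's, tail-reduce, and make monic.
Reduced Gröbner basis: {q³ - q² + 1, p + q + 1}.

The bases are distinct; the ideals are different.

No, the ideals differ.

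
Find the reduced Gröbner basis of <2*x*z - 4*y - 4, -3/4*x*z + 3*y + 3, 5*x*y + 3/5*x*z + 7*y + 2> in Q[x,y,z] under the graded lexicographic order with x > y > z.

f_1 = 2*x*z - 4*y - 4, LT = x*z.
f_2 = -3/4*x*z + 3*y + 3, LT = x*z.
f_3 = 5*x*y + 3/5*x*z + 7*y + 2, LT = x*y.

S(f_1,f_2): lcm = x*z. S = 2*y + 2.
  leading term y: no divisor's leading term divides it; move 2*y to the remainder.
  leading term 1: no divisor's leading term divides it; move 2 to the remainder.
  remainder 2*y + 2 ≠ 0; add g_4 = 2*y + 2 to the basis.

S(f_1,f_3): lcm = x*y*z. S = -3/25*x*z**2 - 2*y**2 - 7/5*y*z - 2*y - 2/5*z.
  leading term x*z**2: subtract (-3/50*z)·f_1 from -3/25*x*z**2 - 2*y**2 - 7/5*y*z - 2*y - 2/5*z → -2*y**2 - 41/25*y*z - 2*y - 16/25*z
  leading term y**2: subtract (-y)·g_4 from -2*y**2 - 41/25*y*z - 2*y - 16/25*z → -41/25*y*z - 16/25*z
  leading term y*z: subtract (-41/50*z)·g_4 from -41/25*y*z - 16/25*z → z
  leading term z: no divisor's leading term divides it; move z to the remainder.
  remainder z ≠ 0; add g_5 = z to the basis.

S(f_3,g_4): lcm = x*y. S = 3/25*x*z - x + 7/5*y + 2/5.
  leading term x*z: subtract (3/50)·f_1 from 3/25*x*z - x + 7/5*y + 2/5 → -x + 41/25*y + 16/25
  leading term x: no divisor's leading term divides it; move -x to the remainder.
  leading term y: subtract (41/50)·g_4 from 41/25*y + 16/25 → -1
  leading term 1: no divisor's leading term divides it; move -1 to the remainder.
  remainder -x - 1 ≠ 0; add g_6 = -x - 1 to the basis.

The other S-polynomials (S(f_2,f_3), S(f_1,g_4), S(f_2,g_4), S(f_1,g_5), S(f_2,g_5), S(f_3,g_5), S(g_4,g_5), S(f_1,g_6), S(f_2,g_6), S(f_3,g_6), S(g_4,g_6), S(g_5,g_6)) all reduce to 0 modulo the current basis, so we have a Gröbner basis.
Inter-reduce: drop elements whose leading term is divisible by another's, tail-reduce, and make monic.

G = {x + 1, y + 1, z}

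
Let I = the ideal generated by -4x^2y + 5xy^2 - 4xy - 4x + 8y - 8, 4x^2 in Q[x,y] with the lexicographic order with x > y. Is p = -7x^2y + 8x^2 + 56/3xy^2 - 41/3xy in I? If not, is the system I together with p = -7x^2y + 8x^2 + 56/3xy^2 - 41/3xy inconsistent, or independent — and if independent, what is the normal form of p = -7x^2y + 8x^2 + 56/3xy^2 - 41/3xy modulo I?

First compute the reduced Gröbner basis of I by Buchberger's algorithm.
f_1 = -4x^2y + 5xy^2 - 4xy - 4x + 8y - 8, LT = x^2y.
f_2 = 4x^2, LT = x^2.

S(f_1,f_2): lcm = x^2y. S = -5/4xy^2 + xy + x - 2y + 2.
  leading term xy^2: no divisor's leading term divides it; move -5/4xy^2 to the remainder.
  leading term xy: no divisor's leading term divides it; move xy to the remainder.
  leading term x: no divisor's leading term divides it; move x to the remainder.
  leading term y: no divisor's leading term divides it; move -2y to the remainder.
  leading term 1: no divisor's leading term divides it; move 2 to the remainder.
  remainder -5/4xy^2 + xy + x - 2y + 2 ≠ 0; add h_3 = -5/4xy^2 + xy + x - 2y + 2 to the basis.

S(f_1,h_3): lcm = x^2y^2. S = 4/5x^2y + 4/5x^2 - 5/4xy^3 + xy^2 - 3/5xy + 8/5x - 2y^2 + 2y.
  leading term x^2y: subtract (-1/5)·f_1 from 4/5x^2y + 4/5x^2 - 5/4xy^3 + xy^2 - 3/5xy + 8/5x - 2y^2 + 2y → 4/5x^2 - 5/4xy^3 + 2xy^2 - 7/5xy + 4/5x - 2y^2 + 18/5y - 8/5
  leading term x^2: subtract (1/5)·f_2 from 4/5x^2 - 5/4xy^3 + 2xy^2 - 7/5xy + 4/5x - 2y^2 + 18/5y - 8/5 → -5/4xy^3 + 2xy^2 - 7/5xy + 4/5x - 2y^2 + 18/5y - 8/5
  leading term xy^3: subtract (y)·h_3 from -5/4xy^3 + 2xy^2 - 7/5xy + 4/5x - 2y^2 + 18/5y - 8/5 → xy^2 - 12/5xy + 4/5x + 8/5y - 8/5
  leading term xy^2: subtract (-4/5)·h_3 from xy^2 - 12/5xy + 4/5x + 8/5y - 8/5 → -8/5xy + 8/5x
  leading term xy: no divisor's leading term divides it; move -8/5xy to the remainder.
  leading term x: no divisor's leading term divides it; move 8/5x to the remainder.
  remainder -8/5xy + 8/5x ≠ 0; add h_4 = -8/5xy + 8/5x to the basis.

S(h_3,h_4): lcm = xy^2. S = 1/5xy - 4/5x + 8/5y - 8/5.
  leading term xy: subtract (-1/8)·h_4 from 1/5xy - 4/5x + 8/5y - 8/5 → -3/5x + 8/5y - 8/5
  leading term x: no divisor's leading term divides it; move -3/5x to the remainder.
  leading term y: no divisor's leading term divides it; move 8/5y to the remainder.
  leading term 1: no divisor's leading term divides it; move -8/5 to the remainder.
  remainder -3/5x + 8/5y - 8/5 ≠ 0; add h_5 = -3/5x + 8/5y - 8/5 to the basis.

S(h_3,h_5): lcm = xy^2. S = -4/5xy - 4/5x + 8/3y^3 - 8/3y^2 + 8/5y - 8/5.
  leading term xy: subtract (1/2)·h_4 from -4/5xy - 4/5x + 8/3y^3 - 8/3y^2 + 8/5y - 8/5 → -8/5x + 8/3y^3 - 8/3y^2 + 8/5y - 8/5
  leading term x: subtract (8/3)·h_5 from -8/5x + 8/3y^3 - 8/3y^2 + 8/5y - 8/5 → 8/3y^3 - 8/3y^2 - 8/3y + 8/3
  leading term y^3: no divisor's leading term divides it; move 8/3y^3 to the remainder.
  leading term y^2: no divisor's leading term divides it; move -8/3y^2 to the remainder.
  leading term y: no divisor's leading term divides it; move -8/3y to the remainder.
  leading term 1: no divisor's leading term divides it; move 8/3 to the remainder.
  remainder 8/3y^3 - 8/3y^2 - 8/3y + 8/3 ≠ 0; add h_6 = 8/3y^3 - 8/3y^2 - 8/3y + 8/3 to the basis.

S(h_4,h_5): lcm = xy. S = -x + 8/3y^2 - 8/3y.
  leading term x: subtract (5/3)·h_5 from -x + 8/3y^2 - 8/3y → 8/3y^2 - 16/3y + 8/3
  leading term y^2: no divisor's leading term divides it; move 8/3y^2 to the remainder.
  leading term y: no divisor's leading term divides it; move -16/3y to the remainder.
  leading term 1: no divisor's leading term divides it; move 8/3 to the remainder.
  remainder 8/3y^2 - 16/3y + 8/3 ≠ 0; add h_7 = 8/3y^2 - 16/3y + 8/3 to the basis.

The other S-polynomials (S(f_2,h_3), S(f_1,h_4), S(f_2,h_4), S(f_1,h_5), S(f_2,h_5), S(f_1,h_6), S(f_2,h_6), S(h_3,h_6), S(h_4,h_6), S(h_5,h_6), S(f_1,h_7), S(f_2,h_7), S(h_3,h_7), S(h_4,h_7), S(h_5,h_7), S(h_6,h_7)) all reduce to 0 modulo the current basis, so we have a Gröbner basis.
Inter-reduce: drop elements whose leading term is divisible by another's, tail-reduce, and make monic.
Reduced Gröbner basis: {x - 8/3y + 8/3, y^2 - 2y + 1}.
Label its elements g_1 = x - 8/3y + 8/3, g_2 = y^2 - 2y + 1.

Reduce p = -7x^2y + 8x^2 + 56/3xy^2 - 41/3xy modulo G:
  leading term x^2y: subtract (-7xy)·g_1 from -7x^2y + 8x^2 + 56/3xy^2 - 41/3xy → 8x^2 + 5xy
  leading term x^2: subtract (8x)·g_1 from 8x^2 + 5xy → 79/3xy - 64/3x
  leading term xy: subtract (79/3y)·g_1 from 79/3xy - 64/3x → -64/3x + 632/9y^2 - 632/9y
  leading term x: subtract (-64/3)·g_1 from -64/3x + 632/9y^2 - 632/9y → 632/9y^2 - 1144/9y + 512/9
  leading term y^2: subtract (632/9)·g_2 from 632/9y^2 - 1144/9y + 512/9 → 40/3y - 40/3
  leading term y: no divisor's leading term divides it; move 40/3y to the remainder.
  leading term 1: no divisor's leading term divides it; move -40/3 to the remainder.
  normal form = 40/3y - 40/3.
The normal form is nonzero, so p ∉ I. Since p minus its normal form lies in I, I + (p) = I + (r) where r = 40/3y - 40/3; decide whether this ideal is the whole ring.
Run Buchberger on G together with r (pairs among the g_i already reduce to 0 since G is a Gröbner basis):
g_1 = x - 8/3y + 8/3, LT = x.
g_2 = y^2 - 2y + 1, LT = y^2.
r = 40/3y - 40/3, LT = y.

The S-polynomials (S(g_1,g_2), S(g_1,r), S(g_2,r)) all reduce to 0 modulo the current basis, so we have a Gröbner basis.
Inter-reduce: drop elements whose leading term is divisible by another's, tail-reduce, and make monic.
Reduced Gröbner basis: {x, y - 1}.
The reduced Gröbner basis of I + (p) is {x, y - 1} ≠ {1}, a proper ideal, so the enlarged system stays consistent: p is independent of I, with normal form 40/3y - 40/3.

-7x^2y + 8x^2 + 56/3xy^2 - 41/3xy is independent of I; its normal form modulo I is 40/3y - 40/3.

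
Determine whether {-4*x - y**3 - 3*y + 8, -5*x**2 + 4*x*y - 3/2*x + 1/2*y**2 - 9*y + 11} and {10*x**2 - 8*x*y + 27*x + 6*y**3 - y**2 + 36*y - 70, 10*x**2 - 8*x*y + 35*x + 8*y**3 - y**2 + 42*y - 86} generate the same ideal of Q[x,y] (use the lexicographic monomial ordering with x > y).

Equality of ideals is decidable: compute both reduced Gröbner bases (unique for the ordering) and check whether they agree.
Buchberger on the first generating set:
f_1 = -4*x - y**3 - 3*y + 8, LT = x.
f_2 = -5*x**2 + 4*x*y - 3/2*x + 1/2*y**2 - 9*y + 11, LT = x**2.

S(f_1,f_2): lcm = x**2. S = 1/4*x*y**3 + 31/20*x*y - 23/10*x + 1/10*y**2 - 9/5*y + 11/5.
  reduce S modulo (f_1, f_2):
  remainder -1/16*y**6 - 23/40*y**4 + 43/40*y**3 - 17/16*y**2 + 121/40*y - 12/5 ≠ 0; add g_3 = -1/16*y**6 - 23/40*y**4 + 43/40*y**3 - 17/16*y**2 + 121/40*y - 12/5 to the basis.

The other S-polynomials (S(f_1,g_3), S(f_2,g_3)) all reduce to 0 modulo the current basis, so we have a Gröbner basis.
Inter-reduce: drop elements whose leading term is divisible by another's, tail-reduce, and make monic.
Reduced Gröbner basis: {x + 1/4*y**3 + 3/4*y - 2, y**6 + 46/5*y**4 - 86/5*y**3 + 17*y**2 - 242/5*y + 192/5}.

Buchberger on the second generating set:
h_1 = 10*x**2 - 8*x*y + 27*x + 6*y**3 - y**2 + 36*y - 70, LT = x**2.
h_2 = 10*x**2 - 8*x*y + 35*x + 8*y**3 - y**2 + 42*y - 86, LT = x**2.

S(h_1,h_2): lcm = x**2. S = -4/5*x - 1/5*y**3 - 3/5*y + 8/5.
  reduce S modulo (h_1, h_2):
  remainder -4/5*x - 1/5*y**3 - 3/5*y + 8/5 ≠ 0; add k_3 = -4/5*x - 1/5*y**3 - 3/5*y + 8/5 to the basis.

S(h_1,k_3): lcm = x**2. S = -1/4*x*y**3 - 31/20*x*y + 47/10*x + 3/5*y**3 - 1/10*y**2 + 18/5*y - 7.
  reduce S modulo (h_1, h_2, k_3):
  remainder 1/16*y**6 + 23/40*y**4 - 43/40*y**3 + 17/16*y**2 - 121/40*y + 12/5 ≠ 0; add k_4 = 1/16*y**6 + 23/40*y**4 - 43/40*y**3 + 17/16*y**2 - 121/40*y + 12/5 to the basis.

The other S-polynomials (S(h_2,k_3), S(h_1,k_4), S(h_2,k_4), S(k_3,k_4)) all reduce to 0 modulo the current basis, so we have a Gröbner basis.
Inter-reduce: drop elements whose leading term is divisible by another's, tail-reduce, and make monic.
Reduced Gröbner basis: {x + 1/4*y**3 + 3/4*y - 2, y**6 + 46/5*y**4 - 86/5*y**3 + 17*y**2 - 242/5*y + 192/5}.

These coincide, so the ideals are equal.
The choice of monomial ordering does not affect the verdict — as long as both bases are computed under the same ordering, their equality decides ideal equality.

Yes, the ideals are equal.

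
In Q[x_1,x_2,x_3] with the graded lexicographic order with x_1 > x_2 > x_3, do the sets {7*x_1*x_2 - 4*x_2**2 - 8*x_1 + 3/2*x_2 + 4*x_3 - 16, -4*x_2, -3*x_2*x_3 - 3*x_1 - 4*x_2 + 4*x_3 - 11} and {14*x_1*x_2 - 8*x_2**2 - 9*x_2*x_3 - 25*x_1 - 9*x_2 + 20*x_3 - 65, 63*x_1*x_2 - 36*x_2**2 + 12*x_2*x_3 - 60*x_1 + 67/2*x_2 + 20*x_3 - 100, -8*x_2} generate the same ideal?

Yes, the ideals are equal.

For a fixed monomial order, each ideal has a unique reduced Gröbner basis; comparing bases decides equality.
Buchberger on the first generating set:
f_1 = 7*x_1*x_2 - 4*x_2**2 - 8*x_1 + 3/2*x_2 + 4*x_3 - 16, LT = x_1*x_2.
f_2 = -4*x_2, LT = x_2.
f_3 = -3*x_2*x_3 - 3*x_1 - 4*x_2 + 4*x_3 - 11, LT = x_2*x_3.

S(f_1,f_2): lcm = x_1*x_2. S = -4/7*x_2**2 - 8/7*x_1 + 3/14*x_2 + 4/7*x_3 - 16/7.
  reduce S modulo (f_1, f_2, f_3):
  remainder -8/7*x_1 + 4/7*x_3 - 16/7 ≠ 0; add g_4 = -8/7*x_1 + 4/7*x_3 - 16/7 to the basis.

S(f_1,f_3): lcm = x_1*x_2*x_3. S = -4/7*x_2**2*x_3 - x_1**2 - 4/3*x_1*x_2 + 4/21*x_1*x_3 + 3/14*x_2*x_3 + 4/7*x_3**2 - 11/3*x_1 - 16/7*x_3.
  reduce S modulo (f_1, f_2, f_3, g_4):
  remainder 5/12*x_3**2 - 5/2*x_3 + 10/3 ≠ 0; add g_5 = 5/12*x_3**2 - 5/2*x_3 + 10/3 to the basis.

S(f_2,f_3): lcm = x_2*x_3. S = -x_1 - 4/3*x_2 + 4/3*x_3 - 11/3.
  reduce S modulo (f_1, f_2, f_3, g_4, g_5):
  remainder 5/6*x_3 - 5/3 ≠ 0; add g_6 = 5/6*x_3 - 5/3 to the basis.

The other S-polynomials (S(f_1,g_4), S(f_2,g_4), S(f_3,g_4), S(f_1,g_5), S(f_2,g_5), S(f_3,g_5), S(g_4,g_5), S(f_1,g_6), S(f_2,g_6), S(f_3,g_6), S(g_4,g_6), S(g_5,g_6)) all reduce to 0 modulo the current basis, so we have a Gröbner basis.
Inter-reduce: drop elements whose leading term is divisible by another's, tail-reduce, and make monic.
Reduced Gröbner basis: {x_1 + 1, x_2, x_3 - 2}.

Buchberger on the second generating set:
h_1 = 14*x_1*x_2 - 8*x_2**2 - 9*x_2*x_3 - 25*x_1 - 9*x_2 + 20*x_3 - 65, LT = x_1*x_2.
h_2 = 63*x_1*x_2 - 36*x_2**2 + 12*x_2*x_3 - 60*x_1 + 67/2*x_2 + 20*x_3 - 100, LT = x_1*x_2.
h_3 = -8*x_2, LT = x_2.

S(h_1,h_2): lcm = x_1*x_2. S = -5/6*x_2*x_3 - 5/6*x_1 - 74/63*x_2 + 10/9*x_3 - 55/18.
  reduce S modulo (h_1, h_2, h_3):
  remainder -5/6*x_1 + 10/9*x_3 - 55/18 ≠ 0; add k_4 = -5/6*x_1 + 10/9*x_3 - 55/18 to the basis.

S(h_1,h_3): lcm = x_1*x_2. S = -4/7*x_2**2 - 9/14*x_2*x_3 - 25/14*x_1 - 9/14*x_2 + 10/7*x_3 - 65/14.
  reduce S modulo (h_1, h_2, h_3, k_4):
  remainder -20/21*x_3 + 40/21 ≠ 0; add k_5 = -20/21*x_3 + 40/21 to the basis.

The other S-polynomials (S(h_2,h_3), S(h_1,k_4), S(h_2,k_4), S(h_3,k_4), S(h_1,k_5), S(h_2,k_5), S(h_3,k_5), S(k_4,k_5)) all reduce to 0 modulo the current basis, so we have a Gröbner basis.
Inter-reduce: drop elements whose leading term is divisible by another's, tail-reduce, and make monic.
Reduced Gröbner basis: {x_1 + 1, x_2, x_3 - 2}.

Same reduced basis, so the two generating sets span the same ideal.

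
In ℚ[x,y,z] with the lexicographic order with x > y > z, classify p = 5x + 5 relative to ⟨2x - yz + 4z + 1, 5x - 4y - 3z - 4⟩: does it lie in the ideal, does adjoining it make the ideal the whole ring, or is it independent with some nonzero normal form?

First compute the reduced Gröbner basis of I by Buchberger's algorithm.
f_1 = 2x - yz + 4z + 1, LT = x.
f_2 = 5x - 4y - 3z - 4, LT = x.

S(f_1,f_2): lcm = x. S = -½yz + ⅘y + 13/5z + 13/10.
  leading term yz: no divisor's leading term divides it; move -½yz to the remainder.
  leading term y: no divisor's leading term divides it; move ⅘y to the remainder.
  leading term z: no divisor's leading term divides it; move 13/5z to the remainder.
  leading term 1: no divisor's leading term divides it; move 13/10 to the remainder.
  remainder -½yz + ⅘y + 13/5z + 13/10 ≠ 0; add h_3 = -½yz + ⅘y + 13/5z + 13/10 to the basis.

The other S-polynomials (S(f_1,h_3), S(f_2,h_3)) all reduce to 0 modulo the current basis, so we have a Gröbner basis.
Inter-reduce: drop elements whose leading term is divisible by another's, tail-reduce, and make monic.
Reduced Gröbner basis: {x - ⅘y - ⅗z - ⅘, yz - 8/5y - 26/5z - 13/5}.
Label its elements g_1 = x - ⅘y - ⅗z - ⅘, g_2 = yz - 8/5y - 26/5z - 13/5.

Reduce p = 5x + 5 modulo G:
  leading term x: subtract (5)·g_1 from 5x + 5 → 4y + 3z + 9
  leading term y: no divisor's leading term divides it; move 4y to the remainder.
  leading term z: no divisor's leading term divides it; move 3z to the remainder.
  leading term 1: no divisor's leading term divides it; move 9 to the remainder.
  normal form = 4y + 3z + 9.
The normal form is nonzero, so p ∉ I. Since p minus its normal form lies in I, I + (p) = I + (r) where r = 4y + 3z + 9; decide whether this ideal is the whole ring.
Run Buchberger on G together with r (pairs among the g_i already reduce to 0 since G is a Gröbner basis):
g_1 = x - ⅘y - ⅗z - ⅘, LT = x.
g_2 = yz - 8/5y - 26/5z - 13/5, LT = yz.
r = 4y + 3z + 9, LT = y.

S(g_2,r): lcm = yz. S = -8/5y - ¾z² - 149/20z - 13/5.
  leading term y: subtract (-⅖)·r from -8/5y - ¾z² - 149/20z - 13/5 → -¾z² - 25/4z + 1
  leading term z²: no divisor's leading term divides it; move -¾z² to the remainder.
  leading term z: no divisor's leading term divides it; move -25/4z to the remainder.
  leading term 1: no divisor's leading term divides it; move 1 to the remainder.
  remainder -¾z² - 25/4z + 1 ≠ 0; add m_4 = -¾z² - 25/4z + 1 to the basis.

The other S-polynomials (S(g_1,g_2), S(g_1,r), S(g_1,m_4), S(g_2,m_4), S(r,m_4)) all reduce to 0 modulo the current basis, so we have a Gröbner basis.
Inter-reduce: drop elements whose leading term is divisible by another's, tail-reduce, and make monic.
Reduced Gröbner basis: {x + 1, y + ¾z + 9/4, z² + 25/3z - 4/3}.
The reduced Gröbner basis of I + (p) is {x + 1, y + ¾z + 9/4, z² + 25/3z - 4/3} ≠ {1}, a proper ideal, so the enlarged system stays consistent: p is independent of I, with normal form 4y + 3z + 9.

5x + 5 is independent of I; its normal form modulo I is 4y + 3z + 9.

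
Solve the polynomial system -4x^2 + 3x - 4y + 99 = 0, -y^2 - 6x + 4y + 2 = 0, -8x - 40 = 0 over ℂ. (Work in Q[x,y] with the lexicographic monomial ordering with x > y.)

{(-5, -4)}

Compute a lex Gröbner basis by Buchberger's algorithm.
f_1 = -4x^2 + 3x - 4y + 99, LT = x^2.
f_2 = -6x - y^2 + 4y + 2, LT = x.
f_3 = -8x - 40, LT = x.

S(f_1,f_2): lcm = x^2. S = -1/6xy^2 + 2/3xy - 5/12x + y - 99/4.
  leading term xy^2: subtract (1/36y^2)·f_2 from -1/6xy^2 + 2/3xy - 5/12x + y - 99/4 → 2/3xy - 5/12x + 1/36y^4 - 1/9y^3 - 1/18y^2 + y - 99/4
  leading term xy: subtract (-1/9y)·f_2 from 2/3xy - 5/12x + 1/36y^4 - 1/9y^3 - 1/18y^2 + y - 99/4 → -5/12x + 1/36y^4 - 2/9y^3 + 7/18y^2 + 11/9y - 99/4
  leading term x: subtract (5/72)·f_2 from -5/12x + 1/36y^4 - 2/9y^3 + 7/18y^2 + 11/9y - 99/4 → 1/36y^4 - 2/9y^3 + 11/24y^2 + 17/18y - 224/9
  leading term y^4: no divisor's leading term divides it; move 1/36y^4 to the remainder.
  leading term y^3: no divisor's leading term divides it; move -2/9y^3 to the remainder.
  leading term y^2: no divisor's leading term divides it; move 11/24y^2 to the remainder.
  leading term y: no divisor's leading term divides it; move 17/18y to the remainder.
  leading term 1: no divisor's leading term divides it; move -224/9 to the remainder.
  remainder 1/36y^4 - 2/9y^3 + 11/24y^2 + 17/18y - 224/9 ≠ 0; add h_4 = 1/36y^4 - 2/9y^3 + 11/24y^2 + 17/18y - 224/9 to the basis.

S(f_1,f_3): lcm = x^2. S = -23/4x + y - 99/4.
  leading term x: subtract (23/24)·f_2 from -23/4x + y - 99/4 → 23/24y^2 - 17/6y - 80/3
  leading term y^2: no divisor's leading term divides it; move 23/24y^2 to the remainder.
  leading term y: no divisor's leading term divides it; move -17/6y to the remainder.
  leading term 1: no divisor's leading term divides it; move -80/3 to the remainder.
  remainder 23/24y^2 - 17/6y - 80/3 ≠ 0; add h_5 = 23/24y^2 - 17/6y - 80/3 to the basis.

S(f_2,f_3): lcm = x. S = 1/6y^2 - 2/3y - 16/3.
  leading term y^2: subtract (4/23)·h_5 from 1/6y^2 - 2/3y - 16/3 → -4/23y - 16/23
  leading term y: no divisor's leading term divides it; move -4/23y to the remainder.
  leading term 1: no divisor's leading term divides it; move -16/23 to the remainder.
  remainder -4/23y - 16/23 ≠ 0; add h_6 = -4/23y - 16/23 to the basis.

S(f_1,h_4): leading monomials are coprime, so the S-polynomial reduces to 0 (Buchberger's first criterion).
S(f_2,h_4): leading monomials are coprime, so the S-polynomial reduces to 0 (Buchberger's first criterion).
S(f_3,h_4): leading monomials are coprime, so the S-polynomial reduces to 0 (Buchberger's first criterion).
S(f_1,h_5): leading monomials are coprime, so the S-polynomial reduces to 0 (Buchberger's first criterion).
S(f_2,h_5): leading monomials are coprime, so the S-polynomial reduces to 0 (Buchberger's first criterion).
S(f_3,h_5): leading monomials are coprime, so the S-polynomial reduces to 0 (Buchberger's first criterion).
S(h_4,h_5): lcm = y^4. S = -116/23y^3 + 2039/46y^2 + 34y - 896.
  leading term y^3: subtract (-2784/529y)·h_5 from -116/23y^3 + 2039/46y^2 + 34y - 896 → 31121/1058y^2 - 56254/529y - 896
  leading term y^2: subtract (373452/12167)·h_5 from 31121/1058y^2 - 56254/529y - 896 → -235728/12167y - 942912/12167
  leading term y: subtract (58932/529)·h_6 from -235728/12167y - 942912/12167 → 0
  remainder 0.

S(f_1,h_6): leading monomials are coprime, so the S-polynomial reduces to 0 (Buchberger's first criterion).
S(f_2,h_6): leading monomials are coprime, so the S-polynomial reduces to 0 (Buchberger's first criterion).
S(f_3,h_6): leading monomials are coprime, so the S-polynomial reduces to 0 (Buchberger's first criterion).
S(h_4,h_6): lcm = y^4. S = -12y^3 + 33/2y^2 + 34y - 896.
  leading term y^3: subtract (-288/23y)·h_5 from -12y^3 + 33/2y^2 + 34y - 896 → -873/46y^2 - 6898/23y - 896
  leading term y^2: subtract (-10476/529)·h_5 from -873/46y^2 - 6898/23y - 896 → -188336/529y - 753344/529
  leading term y: subtract (47084/23)·h_6 from -188336/529y - 753344/529 → 0
  remainder 0.

S(h_5,h_6): lcm = y^2. S = -160/23y - 640/23.
  leading term y: subtract (40)·h_6 from -160/23y - 640/23 → 0
  remainder 0.

Every S-polynomial of the final basis reduces to 0, so we have a Gröbner basis.
Inter-reduce: drop elements whose leading term is divisible by another's, tail-reduce, and make monic.
Reduced Gröbner basis: {x + 5, y + 4}.

From the last basis element, y + 4 = 0, so y takes values in {-4}. Each choice, substituted upward through the basis, yields the corresponding point(s) of the solution set.
  y = -4: the earlier basis element becomes x + 5 = 0, giving x = -5 — point (-5, -4).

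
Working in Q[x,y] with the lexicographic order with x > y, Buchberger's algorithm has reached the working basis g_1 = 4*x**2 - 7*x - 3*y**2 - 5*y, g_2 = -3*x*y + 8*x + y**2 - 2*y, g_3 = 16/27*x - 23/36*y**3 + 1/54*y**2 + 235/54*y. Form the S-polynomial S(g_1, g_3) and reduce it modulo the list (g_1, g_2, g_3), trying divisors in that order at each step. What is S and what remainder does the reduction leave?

S(g_1, g_3) = 69/64*x*y**3 - 1/32*x*y**2 - 235/32*x*y - 7/4*x - 3/4*y**2 - 5/4*y; remainder on division = 23/64*y**4 - 31/32*y**3 - 81/32*y**2 + 27/4*y.

lcm(LM(g_1), LM(g_3)) = x**2.
S = (lcm/LT(g_1))·g_1 − (lcm/LT(g_3))·g_3 = 69/64*x*y**3 - 1/32*x*y**2 - 235/32*x*y - 7/4*x - 3/4*y**2 - 5/4*y.
Reduce S modulo (g_1, g_2, g_3) in that order:
  leading term x*y**3: subtract (-23/64*y**2)·g_2 from 69/64*x*y**3 - 1/32*x*y**2 - 235/32*x*y - 7/4*x - 3/4*y**2 - 5/4*y → 91/32*x*y**2 - 235/32*x*y - 7/4*x + 23/64*y**4 - 23/32*y**3 - 3/4*y**2 - 5/4*y
  leading term x*y**2: subtract (-91/96*y)·g_2 from 91/32*x*y**2 - 235/32*x*y - 7/4*x + 23/64*y**4 - 23/32*y**3 - 3/4*y**2 - 5/4*y → 23/96*x*y - 7/4*x + 23/64*y**4 + 11/48*y**3 - 127/48*y**2 - 5/4*y
  leading term x*y: subtract (-23/288)·g_2 from 23/96*x*y - 7/4*x + 23/64*y**4 + 11/48*y**3 - 127/48*y**2 - 5/4*y → -10/9*x + 23/64*y**4 + 11/48*y**3 - 739/288*y**2 - 203/144*y
  leading term x: subtract (-15/8)·g_3 from -10/9*x + 23/64*y**4 + 11/48*y**3 - 739/288*y**2 - 203/144*y → 23/64*y**4 - 31/32*y**3 - 81/32*y**2 + 27/4*y
  leading term y**4: no divisor's leading term divides it; move 23/64*y**4 to the remainder.
  leading term y**3: no divisor's leading term divides it; move -31/32*y**3 to the remainder.
  leading term y**2: no divisor's leading term divides it; move -81/32*y**2 to the remainder.
  leading term y: no divisor's leading term divides it; move 27/4*y to the remainder.
The remainder 23/64*y**4 - 31/32*y**3 - 81/32*y**2 + 27/4*y is nonzero, so it would be added as the next basis element.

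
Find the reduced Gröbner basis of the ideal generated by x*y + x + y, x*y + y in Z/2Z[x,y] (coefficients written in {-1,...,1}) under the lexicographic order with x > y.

G = {x, y}

f_1 = x*y + x + y, LT = x*y.
f_2 = x*y + y, LT = x*y.

S(f_1,f_2): lcm = x*y. S = x.
  reduce S modulo (f_1, f_2):
  remainder x ≠ 0; add g_3 = x to the basis.

S(f_1,g_3): lcm = x*y. S = x + y.
  reduce S modulo (f_1, f_2, g_3):
  remainder y ≠ 0; add g_4 = y to the basis.

The other S-polynomials (S(f_2,g_3), S(f_1,g_4), S(f_2,g_4), S(g_3,g_4)) all reduce to 0 modulo the current basis, so we have a Gröbner basis.
Inter-reduce: drop elements whose leading term is divisible by another's, tail-reduce, and make monic.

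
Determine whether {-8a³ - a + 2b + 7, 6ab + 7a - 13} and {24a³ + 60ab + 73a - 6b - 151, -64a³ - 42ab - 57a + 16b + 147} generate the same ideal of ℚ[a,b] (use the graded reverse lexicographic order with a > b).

Yes, the ideals are equal.

Equality of ideals is decidable: compute both reduced Gröbner bases (unique for the ordering) and check whether they agree.
Buchberger on the first generating set:
f_1 = -8a³ - a + 2b + 7, LT = a³.
f_2 = 6ab + 7a - 13, LT = ab.

S(f_1,f_2): lcm = a³b. S = -7/6a³ + 13/6a² + ⅛ab - ¼b² - ⅞b.
  reduce S modulo (f_1, f_2):
  remainder 13/6a² - ¼b² - 7/6b - ¾ ≠ 0; add g_3 = 13/6a² - ¼b² - 7/6b - ¾ to the basis.

S(f_2,g_3): lcm = a²b. S = 3/26b³ + 7/6a² + 7/13b² - 13/6a + 9/26b.
  reduce S modulo (f_1, f_2, g_3):
  remainder 3/26b³ + 35/52b² - 13/6a + 38/39b + 21/52 ≠ 0; add g_4 = 3/26b³ + 35/52b² - 13/6a + 38/39b + 21/52 to the basis.

The other S-polynomials (S(f_1,g_3), S(f_1,g_4), S(f_2,g_4), S(g_3,g_4)) all reduce to 0 modulo the current basis, so we have a Gröbner basis.
Inter-reduce: drop elements whose leading term is divisible by another's, tail-reduce, and make monic.
Reduced Gröbner basis: {b³ + 35/6b² - 169/9a + 76/9b + 7/2, a² - 3/26b² - 7/13b - 9/26, ab + 7/6a - 13/6}.

Buchberger on the second generating set:
h_1 = 24a³ + 60ab + 73a - 6b - 151, LT = a³.
h_2 = -64a³ - 42ab - 57a + 16b + 147, LT = a³.

S(h_1,h_2): lcm = a³. S = 59/32ab + 413/192a - 767/192.
  reduce S modulo (h_1, h_2):
  remainder 59/32ab + 413/192a - 767/192 ≠ 0; add k_3 = 59/32ab + 413/192a - 767/192 to the basis.

S(h_1,k_3): lcm = a³b. S = -7/6a³ + 5/2ab² + 13/6a² + 73/24ab - ¼b² - 151/24b.
  reduce S modulo (h_1, h_2, k_3):
  remainder 13/6a² - ¼b² - 7/6b - ¾ ≠ 0; add k_4 = 13/6a² - ¼b² - 7/6b - ¾ to the basis.

S(k_3,k_4): lcm = a²b. S = 3/26b³ + 7/6a² + 7/13b² - 13/6a + 9/26b.
  reduce S modulo (h_1, h_2, k_3, k_4):
  remainder 3/26b³ + 35/52b² - 13/6a + 38/39b + 21/52 ≠ 0; add k_5 = 3/26b³ + 35/52b² - 13/6a + 38/39b + 21/52 to the basis.

The other S-polynomials (S(h_2,k_3), S(h_1,k_4), S(h_2,k_4), S(h_1,k_5), S(h_2,k_5), S(k_3,k_5), S(k_4,k_5)) all reduce to 0 modulo the current basis, so we have a Gröbner basis.
Inter-reduce: drop elements whose leading term is divisible by another's, tail-reduce, and make monic.
Reduced Gröbner basis: {b³ + 35/6b² - 169/9a + 76/9b + 7/2, a² - 3/26b² - 7/13b - 9/26, ab + 7/6a - 13/6}.

Same reduced basis, so the two generating sets span the same ideal.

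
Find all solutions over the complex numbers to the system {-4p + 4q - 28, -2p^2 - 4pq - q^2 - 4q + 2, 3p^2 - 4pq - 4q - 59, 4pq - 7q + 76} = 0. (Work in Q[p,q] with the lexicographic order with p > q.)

{(-3, 4)}

Compute a lex Gröbner basis by Buchberger's algorithm.
f_1 = -4p + 4q - 28, LT = p.
f_2 = -2p^2 - 4pq - q^2 - 4q + 2, LT = p^2.
f_3 = 3p^2 - 4pq - 4q - 59, LT = p^2.
f_4 = 4pq - 7q + 76, LT = pq.

S(f_1,f_2): lcm = p^2. S = -3pq + 7p - 1/2q^2 - 2q + 1.
  leading term pq: subtract (3/4q)·f_1 from -3pq + 7p - 1/2q^2 - 2q + 1 → 7p - 7/2q^2 + 19q + 1
  leading term p: subtract (-7/4)·f_1 from 7p - 7/2q^2 + 19q + 1 → -7/2q^2 + 26q - 48
  leading term q^2: no divisor's leading term divides it; move -7/2q^2 to the remainder.
  leading term q: no divisor's leading term divides it; move 26q to the remainder.
  leading term 1: no divisor's leading term divides it; move -48 to the remainder.
  remainder -7/2q^2 + 26q - 48 ≠ 0; add h_5 = -7/2q^2 + 26q - 48 to the basis.

S(f_1,f_3): lcm = p^2. S = 1/3pq + 7p + 4/3q + 59/3.
  leading term pq: subtract (-1/12q)·f_1 from 1/3pq + 7p + 4/3q + 59/3 → 7p + 1/3q^2 - q + 59/3
  leading term p: subtract (-7/4)·f_1 from 7p + 1/3q^2 - q + 59/3 → 1/3q^2 + 6q - 88/3
  leading term q^2: subtract (-2/21)·h_5 from 1/3q^2 + 6q - 88/3 → 178/21q - 712/21
  leading term q: no divisor's leading term divides it; move 178/21q to the remainder.
  leading term 1: no divisor's leading term divides it; move -712/21 to the remainder.
  remainder 178/21q - 712/21 ≠ 0; add h_6 = 178/21q - 712/21 to the basis.

The other S-polynomials (S(f_1,f_4), S(f_2,f_3), S(f_2,f_4), S(f_3,f_4), S(f_1,h_5), S(f_2,h_5), S(f_3,h_5), S(f_4,h_5), S(f_1,h_6), S(f_2,h_6), S(f_3,h_6), S(f_4,h_6), S(h_5,h_6)) all reduce to 0 modulo the current basis, so we have a Gröbner basis.
Inter-reduce: drop elements whose leading term is divisible by another's, tail-reduce, and make monic.
Reduced Gröbner basis: {p + 3, q - 4}.

Elimination: the polynomial q - 4 lies in the elimination ideal for q, so q ∈ {4}. For each such q, the remaining basis elements (now univariate) give the rest of the solution.
  q = 4: the earlier basis element becomes p + 3 = 0, giving p = -3 — point (-3, 4).
Substituting each solution back into the original system confirms all equations vanish.
Zero-dimensionality of the ideal guarantees finitely many solutions over ℂ.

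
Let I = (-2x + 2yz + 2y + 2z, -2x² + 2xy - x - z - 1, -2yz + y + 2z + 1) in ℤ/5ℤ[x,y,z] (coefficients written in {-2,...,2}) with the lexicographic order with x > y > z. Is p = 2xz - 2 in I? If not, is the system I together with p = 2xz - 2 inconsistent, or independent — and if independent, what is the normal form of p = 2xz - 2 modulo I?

First compute the reduced Gröbner basis of I by Buchberger's algorithm.
f_1 = -2x + 2yz + 2y + 2z, LT = x.
f_2 = -2x² + 2xy - x - z - 1, LT = x².
f_3 = -2yz + y + 2z + 1, LT = yz.

S(f_1,f_2): lcm = x². S = -xyz - xz + 2x + 2z + 2.
  leading term xyz: subtract (-2yz)·f_1 from -xyz - xz + 2x + 2z + 2 → -xz + 2x - y²z² - y²z - yz² + 2z + 2
  leading term xz: subtract (-2z)·f_1 from -xz + 2x - y²z² - y²z - yz² + 2z + 2 → 2x - y²z² - y²z - 2yz² - yz - z² + 2z + 2
  leading term x: subtract (-1)·f_1 from 2x - y²z² - y²z - 2yz² - yz - z² + 2z + 2 → -y²z² - y²z - 2yz² + yz + 2y - z² - z + 2
  leading term y²z²: subtract (-2yz)·f_3 from -y²z² - y²z - 2yz² + yz + 2y - z² - z + 2 → y²z + 2yz² - 2yz + 2y - z² - z + 2
  leading term y²z: subtract (2y)·f_3 from y²z + 2yz² - 2yz + 2y - z² - z + 2 → -2y² + 2yz² - yz - z² - z + 2
  leading term y²: no divisor's leading term divides it; move -2y² to the remainder.
  leading term yz²: subtract (-z)·f_3 from 2yz² - yz - z² - z + 2 → z² + 2
  leading term z²: no divisor's leading term divides it; move z² to the remainder.
  leading term 1: no divisor's leading term divides it; move 2 to the remainder.
  remainder -2y² + z² + 2 ≠ 0; add h_4 = -2y² + z² + 2 to the basis.

S(f_3,h_4): lcm = y²z. S = 2y² - yz + 2y - 2z³ + z.
  leading term y²: subtract (-1)·h_4 from 2y² - yz + 2y - 2z³ + z → -yz + 2y - 2z³ + z² + z + 2
  leading term yz: subtract (-2)·f_3 from -yz + 2y - 2z³ + z² + z + 2 → -y - 2z³ + z² - 1
  leading term y: no divisor's leading term divides it; move -y to the remainder.
  leading term z³: no divisor's leading term divides it; move -2z³ to the remainder.
  leading term z²: no divisor's leading term divides it; move z² to the remainder.
  leading term 1: no divisor's leading term divides it; move -1 to the remainder.
  remainder -y - 2z³ + z² - 1 ≠ 0; add h_5 = -y - 2z³ + z² - 1 to the basis.

S(f_3,h_5): lcm = yz. S = 2y - 2z⁴ + z³ - 2z + 2.
  leading term y: subtract (-2)·h_5 from 2y - 2z⁴ + z³ - 2z + 2 → -2z⁴ + 2z³ + 2z² - 2z
  leading term z⁴: no divisor's leading term divides it; move -2z⁴ to the remainder.
  leading term z³: no divisor's leading term divides it; move 2z³ to the remainder.
  leading term z²: no divisor's leading term divides it; move 2z² to the remainder.
  leading term z: no divisor's leading term divides it; move -2z to the remainder.
  remainder -2z⁴ + 2z³ + 2z² - 2z ≠ 0; add h_6 = -2z⁴ + 2z³ + 2z² - 2z to the basis.

The other S-polynomials (S(f_1,f_3), S(f_2,f_3), S(f_1,h_4), S(f_2,h_4), S(f_1,h_5), S(f_2,h_5), S(h_4,h_5), S(f_1,h_6), S(f_2,h_6), S(f_3,h_6), S(h_4,h_6), S(h_5,h_6)) all reduce to 0 modulo the current basis, so we have a Gröbner basis.
Inter-reduce: drop elements whose leading term is divisible by another's, tail-reduce, and make monic.
Reduced Gröbner basis: {x - 2z³ + z² - 2z + 1, y + 2z³ - z² + 1, z⁴ - z³ - z² + z}.
Label its elements g_1 = x - 2z³ + z² - 2z + 1, g_2 = y + 2z³ - z² + 1, g_3 = z⁴ - z³ - z² + z.

Reduce p = 2xz - 2 modulo G:
  leading term xz: subtract (2z)·g_1 from 2xz - 2 → -z⁴ - 2z³ - z² - 2z - 2
  leading term z⁴: subtract (-1)·g_3 from -z⁴ - 2z³ - z² - 2z - 2 → 2z³ - 2z² - z - 2
  leading term z³: no divisor's leading term divides it; move 2z³ to the remainder.
  leading term z²: no divisor's leading term divides it; move -2z² to the remainder.
  leading term z: no divisor's leading term divides it; move -z to the remainder.
  leading term 1: no divisor's leading term divides it; move -2 to the remainder.
  normal form = 2z³ - 2z² - z - 2.
The normal form is nonzero, so p ∉ I. Since p minus its normal form lies in I, I + (p) = I + (r) where r = 2z³ - 2z² - z - 2; decide whether this ideal is the whole ring.
Run Buchberger on G together with r (pairs among the g_i already reduce to 0 since G is a Gröbner basis):
g_1 = x - 2z³ + z² - 2z + 1, LT = x.
g_2 = y + 2z³ - z² + 1, LT = y.
g_3 = z⁴ - z³ - z² + z, LT = z⁴.
r = 2z³ - 2z² - z - 2, LT = z³.

S(g_3,r): lcm = z⁴. S = 2z² + 2z.
  leading term z²: no divisor's leading term divides it; move 2z² to the remainder.
  leading term z: no divisor's leading term divides it; move 2z to the remainder.
  remainder 2z² + 2z ≠ 0; add m_5 = 2z² + 2z to the basis.

S(g_3,m_5): lcm = z⁴. S = -2z³ - z² + z.
  leading term z³: subtract (-1)·r from -2z³ - z² + z → 2z² - 2
  leading term z²: subtract (1)·m_5 from 2z² - 2 → -2z - 2
  leading term z: no divisor's leading term divides it; move -2z to the remainder.
  leading term 1: no divisor's leading term divides it; move -2 to the remainder.
  remainder -2z - 2 ≠ 0; add m_6 = -2z - 2 to the basis.

The other S-polynomials (S(g_1,g_2), S(g_1,g_3), S(g_1,r), S(g_2,g_3), S(g_2,r), S(g_1,m_5), S(g_2,m_5), S(r,m_5), S(g_1,m_6), S(g_2,m_6), S(g_3,m_6), S(r,m_6), S(m_5,m_6)) all reduce to 0 modulo the current basis, so we have a Gröbner basis.
Inter-reduce: drop elements whose leading term is divisible by another's, tail-reduce, and make monic.
Reduced Gröbner basis: {x + 1, y - 2, z + 1}.
The reduced Gröbner basis of I + (p) is {x + 1, y - 2, z + 1} ≠ {1}, a proper ideal, so the enlarged system stays consistent: p is independent of I, with normal form 2z³ - 2z² - z - 2.

2xz - 2 is independent of I; its normal form modulo I is 2z³ - 2z² - z - 2.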